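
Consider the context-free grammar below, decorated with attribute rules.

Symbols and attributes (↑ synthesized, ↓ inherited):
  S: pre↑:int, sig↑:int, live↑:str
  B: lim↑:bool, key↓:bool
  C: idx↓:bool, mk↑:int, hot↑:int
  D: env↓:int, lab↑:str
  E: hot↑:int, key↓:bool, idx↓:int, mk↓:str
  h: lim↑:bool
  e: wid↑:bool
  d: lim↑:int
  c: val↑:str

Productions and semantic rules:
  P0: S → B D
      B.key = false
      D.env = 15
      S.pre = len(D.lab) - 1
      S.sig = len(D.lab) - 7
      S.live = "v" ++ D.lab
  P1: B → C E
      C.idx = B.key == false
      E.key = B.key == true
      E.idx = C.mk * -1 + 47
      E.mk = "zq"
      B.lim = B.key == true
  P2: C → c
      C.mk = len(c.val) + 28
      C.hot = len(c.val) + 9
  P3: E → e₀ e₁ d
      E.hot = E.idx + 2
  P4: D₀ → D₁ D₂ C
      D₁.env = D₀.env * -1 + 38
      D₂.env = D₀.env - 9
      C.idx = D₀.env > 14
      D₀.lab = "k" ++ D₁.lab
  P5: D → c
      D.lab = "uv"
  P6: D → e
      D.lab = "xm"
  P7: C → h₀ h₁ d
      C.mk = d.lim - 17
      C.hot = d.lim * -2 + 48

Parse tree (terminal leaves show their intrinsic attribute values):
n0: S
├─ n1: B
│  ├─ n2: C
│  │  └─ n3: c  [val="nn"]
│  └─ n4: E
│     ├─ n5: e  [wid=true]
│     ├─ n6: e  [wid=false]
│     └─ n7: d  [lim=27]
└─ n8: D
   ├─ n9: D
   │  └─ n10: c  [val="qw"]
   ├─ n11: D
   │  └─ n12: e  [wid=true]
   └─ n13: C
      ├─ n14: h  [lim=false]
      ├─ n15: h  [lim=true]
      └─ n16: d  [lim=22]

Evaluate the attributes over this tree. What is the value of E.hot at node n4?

1. n1.key = false  [false]
2. n2.idx = true  [B.key == false]
3. n3.val = "nn"  [terminal]
4. n2.mk = 30  [len(c.val) + 28]
5. n2.hot = 11  [len(c.val) + 9]
6. n4.key = false  [B.key == true]
7. n4.idx = 17  [C.mk * -1 + 47]
8. n4.mk = "zq"  ["zq"]
9. n5.wid = true  [terminal]
10. n6.wid = false  [terminal]
11. n7.lim = 27  [terminal]
12. n4.hot = 19  [E.idx + 2]
13. n1.lim = false  [B.key == true]
14. n8.env = 15  [15]
15. n9.env = 23  [D₀.env * -1 + 38]
16. n10.val = "qw"  [terminal]
17. n9.lab = "uv"  ["uv"]
18. n11.env = 6  [D₀.env - 9]
19. n12.wid = true  [terminal]
20. n11.lab = "xm"  ["xm"]
21. n13.idx = true  [D₀.env > 14]
22. n14.lim = false  [terminal]
23. n15.lim = true  [terminal]
24. n16.lim = 22  [terminal]
25. n13.mk = 5  [d.lim - 17]
26. n13.hot = 4  [d.lim * -2 + 48]
27. n8.lab = "kuv"  ["k" ++ D₁.lab]
28. n0.pre = 2  [len(D.lab) - 1]
29. n0.sig = -4  [len(D.lab) - 7]
30. n0.live = "vkuv"  ["v" ++ D.lab]

19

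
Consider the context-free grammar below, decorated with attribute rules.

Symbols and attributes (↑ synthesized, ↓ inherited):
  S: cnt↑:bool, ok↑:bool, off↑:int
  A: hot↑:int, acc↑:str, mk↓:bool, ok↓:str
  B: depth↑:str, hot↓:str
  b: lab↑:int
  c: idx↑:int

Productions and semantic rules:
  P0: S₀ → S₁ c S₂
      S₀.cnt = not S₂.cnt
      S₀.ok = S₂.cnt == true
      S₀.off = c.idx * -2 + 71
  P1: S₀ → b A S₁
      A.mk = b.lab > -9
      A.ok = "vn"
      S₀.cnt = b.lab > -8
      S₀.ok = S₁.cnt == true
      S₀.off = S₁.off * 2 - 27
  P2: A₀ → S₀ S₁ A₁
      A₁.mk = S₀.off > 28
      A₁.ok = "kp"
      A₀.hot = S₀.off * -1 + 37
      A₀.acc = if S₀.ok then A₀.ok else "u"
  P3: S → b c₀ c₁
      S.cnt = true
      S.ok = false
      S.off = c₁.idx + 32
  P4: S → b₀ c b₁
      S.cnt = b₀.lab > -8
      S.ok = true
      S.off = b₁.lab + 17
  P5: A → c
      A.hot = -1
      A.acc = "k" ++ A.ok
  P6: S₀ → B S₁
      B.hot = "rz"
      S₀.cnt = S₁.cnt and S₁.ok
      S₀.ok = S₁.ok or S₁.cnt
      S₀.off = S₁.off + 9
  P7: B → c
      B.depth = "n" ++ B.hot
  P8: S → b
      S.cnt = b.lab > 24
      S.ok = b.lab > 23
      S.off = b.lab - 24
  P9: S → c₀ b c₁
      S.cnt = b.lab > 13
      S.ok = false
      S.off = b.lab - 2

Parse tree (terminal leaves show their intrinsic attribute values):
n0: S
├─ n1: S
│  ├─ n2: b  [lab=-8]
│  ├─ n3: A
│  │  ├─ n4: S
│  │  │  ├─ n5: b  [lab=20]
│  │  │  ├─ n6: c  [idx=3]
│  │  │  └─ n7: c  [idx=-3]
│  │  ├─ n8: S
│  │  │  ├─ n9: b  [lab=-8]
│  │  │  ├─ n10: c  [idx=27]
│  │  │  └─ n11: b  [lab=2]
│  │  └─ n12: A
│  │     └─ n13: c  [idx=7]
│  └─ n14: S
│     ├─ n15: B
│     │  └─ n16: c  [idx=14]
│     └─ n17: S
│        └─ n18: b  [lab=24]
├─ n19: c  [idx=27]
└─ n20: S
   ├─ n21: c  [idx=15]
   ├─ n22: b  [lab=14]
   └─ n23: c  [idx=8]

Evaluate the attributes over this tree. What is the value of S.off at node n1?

1. n2.lab = -8  [terminal]
2. n3.mk = true  [b.lab > -9]
3. n3.ok = "vn"  ["vn"]
4. n5.lab = 20  [terminal]
5. n6.idx = 3  [terminal]
6. n7.idx = -3  [terminal]
7. n4.cnt = true  [true]
8. n4.ok = false  [false]
9. n4.off = 29  [c₁.idx + 32]
10. n9.lab = -8  [terminal]
11. n10.idx = 27  [terminal]
12. n11.lab = 2  [terminal]
13. n8.cnt = false  [b₀.lab > -8]
14. n8.ok = true  [true]
15. n8.off = 19  [b₁.lab + 17]
16. n12.mk = true  [S₀.off > 28]
17. n12.ok = "kp"  ["kp"]
18. n13.idx = 7  [terminal]
19. n12.hot = -1  [-1]
20. n12.acc = "kkp"  ["k" ++ A.ok]
21. n3.hot = 8  [S₀.off * -1 + 37]
22. n3.acc = "u"  [if S₀.ok then A₀.ok else "u"]
23. n15.hot = "rz"  ["rz"]
24. n16.idx = 14  [terminal]
25. n15.depth = "nrz"  ["n" ++ B.hot]
26. n18.lab = 24  [terminal]
27. n17.cnt = false  [b.lab > 24]
28. n17.ok = true  [b.lab > 23]
29. n17.off = 0  [b.lab - 24]
30. n14.cnt = false  [S₁.cnt and S₁.ok]
31. n14.ok = true  [S₁.ok or S₁.cnt]
32. n14.off = 9  [S₁.off + 9]
33. n1.cnt = false  [b.lab > -8]
34. n1.ok = false  [S₁.cnt == true]
35. n1.off = -9  [S₁.off * 2 - 27]
36. n19.idx = 27  [terminal]
37. n21.idx = 15  [terminal]
38. n22.lab = 14  [terminal]
39. n23.idx = 8  [terminal]
40. n20.cnt = true  [b.lab > 13]
41. n20.ok = false  [false]
42. n20.off = 12  [b.lab - 2]
43. n0.cnt = false  [not S₂.cnt]
44. n0.ok = true  [S₂.cnt == true]
45. n0.off = 17  [c.idx * -2 + 71]

-9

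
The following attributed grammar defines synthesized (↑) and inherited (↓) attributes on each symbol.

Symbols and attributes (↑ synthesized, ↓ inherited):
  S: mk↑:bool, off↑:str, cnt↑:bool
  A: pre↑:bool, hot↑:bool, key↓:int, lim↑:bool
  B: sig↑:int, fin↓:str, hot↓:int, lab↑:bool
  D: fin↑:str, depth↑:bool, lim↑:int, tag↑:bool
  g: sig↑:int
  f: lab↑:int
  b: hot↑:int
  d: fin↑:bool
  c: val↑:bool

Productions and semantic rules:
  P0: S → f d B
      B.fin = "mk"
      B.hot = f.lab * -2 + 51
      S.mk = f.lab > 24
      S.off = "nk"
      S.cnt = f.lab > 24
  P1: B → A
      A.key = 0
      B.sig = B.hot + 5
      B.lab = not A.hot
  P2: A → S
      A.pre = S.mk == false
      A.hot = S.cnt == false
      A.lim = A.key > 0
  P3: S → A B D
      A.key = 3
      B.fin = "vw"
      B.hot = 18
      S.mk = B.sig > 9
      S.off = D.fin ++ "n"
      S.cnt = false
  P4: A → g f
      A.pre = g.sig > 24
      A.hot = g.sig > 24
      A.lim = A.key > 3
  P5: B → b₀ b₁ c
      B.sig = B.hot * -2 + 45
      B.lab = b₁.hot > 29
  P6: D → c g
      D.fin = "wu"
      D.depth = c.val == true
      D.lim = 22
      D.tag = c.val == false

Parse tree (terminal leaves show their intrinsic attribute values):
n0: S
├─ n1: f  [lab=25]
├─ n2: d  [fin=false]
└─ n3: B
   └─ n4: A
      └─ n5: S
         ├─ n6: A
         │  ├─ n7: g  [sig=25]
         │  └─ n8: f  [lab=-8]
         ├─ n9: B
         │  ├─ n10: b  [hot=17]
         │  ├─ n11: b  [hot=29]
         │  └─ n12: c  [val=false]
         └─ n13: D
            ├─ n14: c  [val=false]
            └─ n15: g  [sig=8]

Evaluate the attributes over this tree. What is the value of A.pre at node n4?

true

1. n1.lab = 25  [terminal]
2. n2.fin = false  [terminal]
3. n3.fin = "mk"  ["mk"]
4. n3.hot = 1  [f.lab * -2 + 51]
5. n4.key = 0  [0]
6. n6.key = 3  [3]
7. n7.sig = 25  [terminal]
8. n8.lab = -8  [terminal]
9. n6.pre = true  [g.sig > 24]
10. n6.hot = true  [g.sig > 24]
11. n6.lim = false  [A.key > 3]
12. n9.fin = "vw"  ["vw"]
13. n9.hot = 18  [18]
14. n10.hot = 17  [terminal]
15. n11.hot = 29  [terminal]
16. n12.val = false  [terminal]
17. n9.sig = 9  [B.hot * -2 + 45]
18. n9.lab = false  [b₁.hot > 29]
19. n14.val = false  [terminal]
20. n15.sig = 8  [terminal]
21. n13.fin = "wu"  ["wu"]
22. n13.depth = false  [c.val == true]
23. n13.lim = 22  [22]
24. n13.tag = true  [c.val == false]
25. n5.mk = false  [B.sig > 9]
26. n5.off = "wun"  [D.fin ++ "n"]
27. n5.cnt = false  [false]
28. n4.pre = true  [S.mk == false]
29. n4.hot = true  [S.cnt == false]
30. n4.lim = false  [A.key > 0]
31. n3.sig = 6  [B.hot + 5]
32. n3.lab = false  [not A.hot]
33. n0.mk = true  [f.lab > 24]
34. n0.off = "nk"  ["nk"]
35. n0.cnt = true  [f.lab > 24]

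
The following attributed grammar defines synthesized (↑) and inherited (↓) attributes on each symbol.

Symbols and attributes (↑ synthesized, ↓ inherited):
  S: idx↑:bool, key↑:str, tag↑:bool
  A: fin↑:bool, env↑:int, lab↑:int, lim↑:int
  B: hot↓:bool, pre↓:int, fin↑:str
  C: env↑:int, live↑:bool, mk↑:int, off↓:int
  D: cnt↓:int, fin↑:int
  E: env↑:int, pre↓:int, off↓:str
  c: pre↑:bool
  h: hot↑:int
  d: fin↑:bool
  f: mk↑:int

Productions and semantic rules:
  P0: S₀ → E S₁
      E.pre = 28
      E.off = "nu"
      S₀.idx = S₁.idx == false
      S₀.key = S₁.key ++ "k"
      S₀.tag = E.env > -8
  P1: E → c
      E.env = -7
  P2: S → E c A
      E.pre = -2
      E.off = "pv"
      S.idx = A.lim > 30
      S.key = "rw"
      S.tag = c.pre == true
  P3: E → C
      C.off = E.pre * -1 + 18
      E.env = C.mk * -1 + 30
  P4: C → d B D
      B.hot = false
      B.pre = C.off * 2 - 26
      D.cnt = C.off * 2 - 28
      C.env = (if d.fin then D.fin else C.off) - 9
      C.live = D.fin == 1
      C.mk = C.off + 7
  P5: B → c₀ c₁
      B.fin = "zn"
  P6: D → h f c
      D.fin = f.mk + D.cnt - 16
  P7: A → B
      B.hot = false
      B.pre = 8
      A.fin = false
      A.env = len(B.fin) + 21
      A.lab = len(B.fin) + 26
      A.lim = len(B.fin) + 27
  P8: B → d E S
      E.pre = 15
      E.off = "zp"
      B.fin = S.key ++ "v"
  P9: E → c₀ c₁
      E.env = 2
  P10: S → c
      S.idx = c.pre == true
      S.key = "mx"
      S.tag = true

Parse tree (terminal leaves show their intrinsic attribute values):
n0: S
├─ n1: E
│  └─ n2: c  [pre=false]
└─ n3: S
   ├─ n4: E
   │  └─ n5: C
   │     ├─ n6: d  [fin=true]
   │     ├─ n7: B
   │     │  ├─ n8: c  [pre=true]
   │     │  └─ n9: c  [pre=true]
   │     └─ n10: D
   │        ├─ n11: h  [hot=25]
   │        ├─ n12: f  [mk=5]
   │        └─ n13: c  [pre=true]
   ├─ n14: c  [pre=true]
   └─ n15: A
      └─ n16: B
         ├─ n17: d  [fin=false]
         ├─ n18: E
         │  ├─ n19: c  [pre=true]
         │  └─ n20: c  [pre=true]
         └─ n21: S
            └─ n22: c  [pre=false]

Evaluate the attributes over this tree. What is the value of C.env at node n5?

1. n1.pre = 28  [28]
2. n1.off = "nu"  ["nu"]
3. n2.pre = false  [terminal]
4. n1.env = -7  [-7]
5. n4.pre = -2  [-2]
6. n4.off = "pv"  ["pv"]
7. n5.off = 20  [E.pre * -1 + 18]
8. n6.fin = true  [terminal]
9. n7.hot = false  [false]
10. n7.pre = 14  [C.off * 2 - 26]
11. n8.pre = true  [terminal]
12. n9.pre = true  [terminal]
13. n7.fin = "zn"  ["zn"]
14. n10.cnt = 12  [C.off * 2 - 28]
15. n11.hot = 25  [terminal]
16. n12.mk = 5  [terminal]
17. n13.pre = true  [terminal]
18. n10.fin = 1  [f.mk + D.cnt - 16]
19. n5.env = -8  [(if d.fin then D.fin else C.off) - 9]
20. n5.live = true  [D.fin == 1]
21. n5.mk = 27  [C.off + 7]
22. n4.env = 3  [C.mk * -1 + 30]
23. n14.pre = true  [terminal]
24. n16.hot = false  [false]
25. n16.pre = 8  [8]
26. n17.fin = false  [terminal]
27. n18.pre = 15  [15]
28. n18.off = "zp"  ["zp"]
29. n19.pre = true  [terminal]
30. n20.pre = true  [terminal]
31. n18.env = 2  [2]
32. n22.pre = false  [terminal]
33. n21.idx = false  [c.pre == true]
34. n21.key = "mx"  ["mx"]
35. n21.tag = true  [true]
36. n16.fin = "mxv"  [S.key ++ "v"]
37. n15.fin = false  [false]
38. n15.env = 24  [len(B.fin) + 21]
39. n15.lab = 29  [len(B.fin) + 26]
40. n15.lim = 30  [len(B.fin) + 27]
41. n3.idx = false  [A.lim > 30]
42. n3.key = "rw"  ["rw"]
43. n3.tag = true  [c.pre == true]
44. n0.idx = true  [S₁.idx == false]
45. n0.key = "rwk"  [S₁.key ++ "k"]
46. n0.tag = true  [E.env > -8]

-8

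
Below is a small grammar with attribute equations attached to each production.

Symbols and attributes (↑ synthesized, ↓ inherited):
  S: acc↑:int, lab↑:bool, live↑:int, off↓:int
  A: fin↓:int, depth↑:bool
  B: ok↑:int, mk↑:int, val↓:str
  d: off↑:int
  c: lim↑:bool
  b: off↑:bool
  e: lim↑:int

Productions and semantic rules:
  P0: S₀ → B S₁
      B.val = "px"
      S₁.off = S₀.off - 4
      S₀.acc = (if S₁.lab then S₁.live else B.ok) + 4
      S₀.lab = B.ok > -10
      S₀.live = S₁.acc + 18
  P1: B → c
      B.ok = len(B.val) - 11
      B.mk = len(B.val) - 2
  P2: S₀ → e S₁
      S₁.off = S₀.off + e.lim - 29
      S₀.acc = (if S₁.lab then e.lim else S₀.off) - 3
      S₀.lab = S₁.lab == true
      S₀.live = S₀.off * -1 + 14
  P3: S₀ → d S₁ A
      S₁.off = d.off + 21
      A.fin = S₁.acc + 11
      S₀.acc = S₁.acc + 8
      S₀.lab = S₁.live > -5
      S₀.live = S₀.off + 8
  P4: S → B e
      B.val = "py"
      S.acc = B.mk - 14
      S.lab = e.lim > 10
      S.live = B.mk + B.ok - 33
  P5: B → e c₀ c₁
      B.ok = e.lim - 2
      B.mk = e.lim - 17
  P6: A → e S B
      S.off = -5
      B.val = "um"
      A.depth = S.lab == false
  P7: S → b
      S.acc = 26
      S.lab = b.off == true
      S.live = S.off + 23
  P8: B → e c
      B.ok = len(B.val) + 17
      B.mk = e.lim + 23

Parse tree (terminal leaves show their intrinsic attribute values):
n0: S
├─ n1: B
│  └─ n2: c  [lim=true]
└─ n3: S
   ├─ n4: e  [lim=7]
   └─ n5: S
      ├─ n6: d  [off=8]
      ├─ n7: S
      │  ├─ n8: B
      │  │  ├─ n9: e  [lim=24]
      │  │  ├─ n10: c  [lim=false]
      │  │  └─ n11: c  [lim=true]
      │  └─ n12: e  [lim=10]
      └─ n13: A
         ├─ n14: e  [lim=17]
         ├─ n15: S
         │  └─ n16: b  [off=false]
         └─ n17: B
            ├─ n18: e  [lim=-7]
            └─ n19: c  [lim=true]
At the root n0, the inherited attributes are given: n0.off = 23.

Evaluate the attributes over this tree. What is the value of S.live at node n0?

22

1. n0.off = 23  [given at root]
2. n1.val = "px"  ["px"]
3. n2.lim = true  [terminal]
4. n1.ok = -9  [len(B.val) - 11]
5. n1.mk = 0  [len(B.val) - 2]
6. n3.off = 19  [S₀.off - 4]
7. n4.lim = 7  [terminal]
8. n5.off = -3  [S₀.off + e.lim - 29]
9. n6.off = 8  [terminal]
10. n7.off = 29  [d.off + 21]
11. n8.val = "py"  ["py"]
12. n9.lim = 24  [terminal]
13. n10.lim = false  [terminal]
14. n11.lim = true  [terminal]
15. n8.ok = 22  [e.lim - 2]
16. n8.mk = 7  [e.lim - 17]
17. n12.lim = 10  [terminal]
18. n7.acc = -7  [B.mk - 14]
19. n7.lab = false  [e.lim > 10]
20. n7.live = -4  [B.mk + B.ok - 33]
21. n13.fin = 4  [S₁.acc + 11]
22. n14.lim = 17  [terminal]
23. n15.off = -5  [-5]
24. n16.off = false  [terminal]
25. n15.acc = 26  [26]
26. n15.lab = false  [b.off == true]
27. n15.live = 18  [S.off + 23]
28. n17.val = "um"  ["um"]
29. n18.lim = -7  [terminal]
30. n19.lim = true  [terminal]
31. n17.ok = 19  [len(B.val) + 17]
32. n17.mk = 16  [e.lim + 23]
33. n13.depth = true  [S.lab == false]
34. n5.acc = 1  [S₁.acc + 8]
35. n5.lab = true  [S₁.live > -5]
36. n5.live = 5  [S₀.off + 8]
37. n3.acc = 4  [(if S₁.lab then e.lim else S₀.off) - 3]
38. n3.lab = true  [S₁.lab == true]
39. n3.live = -5  [S₀.off * -1 + 14]
40. n0.acc = -1  [(if S₁.lab then S₁.live else B.ok) + 4]
41. n0.lab = true  [B.ok > -10]
42. n0.live = 22  [S₁.acc + 18]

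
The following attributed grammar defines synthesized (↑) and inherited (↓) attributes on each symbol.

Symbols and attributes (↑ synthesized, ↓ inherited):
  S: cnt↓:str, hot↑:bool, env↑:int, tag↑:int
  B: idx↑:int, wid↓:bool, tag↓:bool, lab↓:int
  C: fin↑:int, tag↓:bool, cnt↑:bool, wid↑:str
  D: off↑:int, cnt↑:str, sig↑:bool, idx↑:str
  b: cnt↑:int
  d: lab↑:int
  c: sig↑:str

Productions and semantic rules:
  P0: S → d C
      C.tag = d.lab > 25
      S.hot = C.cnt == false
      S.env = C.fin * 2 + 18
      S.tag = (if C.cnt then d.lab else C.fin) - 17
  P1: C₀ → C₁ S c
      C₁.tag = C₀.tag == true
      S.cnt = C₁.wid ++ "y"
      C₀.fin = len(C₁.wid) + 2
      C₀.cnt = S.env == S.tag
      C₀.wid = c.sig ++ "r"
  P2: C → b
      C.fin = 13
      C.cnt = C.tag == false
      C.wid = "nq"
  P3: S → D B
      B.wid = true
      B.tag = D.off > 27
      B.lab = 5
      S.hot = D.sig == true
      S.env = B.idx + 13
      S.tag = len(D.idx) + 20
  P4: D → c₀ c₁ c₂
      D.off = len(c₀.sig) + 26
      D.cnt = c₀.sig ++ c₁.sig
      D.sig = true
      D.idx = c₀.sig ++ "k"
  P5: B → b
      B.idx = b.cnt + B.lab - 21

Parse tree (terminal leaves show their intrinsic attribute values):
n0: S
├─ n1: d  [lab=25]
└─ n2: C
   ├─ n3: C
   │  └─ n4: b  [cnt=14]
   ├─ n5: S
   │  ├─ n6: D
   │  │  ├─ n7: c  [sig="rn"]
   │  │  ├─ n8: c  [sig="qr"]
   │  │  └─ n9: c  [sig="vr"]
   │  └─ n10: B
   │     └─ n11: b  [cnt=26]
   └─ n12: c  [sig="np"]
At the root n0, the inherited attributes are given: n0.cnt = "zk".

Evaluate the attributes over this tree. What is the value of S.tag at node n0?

8

1. n0.cnt = "zk"  [given at root]
2. n1.lab = 25  [terminal]
3. n2.tag = false  [d.lab > 25]
4. n3.tag = false  [C₀.tag == true]
5. n4.cnt = 14  [terminal]
6. n3.fin = 13  [13]
7. n3.cnt = true  [C.tag == false]
8. n3.wid = "nq"  ["nq"]
9. n5.cnt = "nqy"  [C₁.wid ++ "y"]
10. n7.sig = "rn"  [terminal]
11. n8.sig = "qr"  [terminal]
12. n9.sig = "vr"  [terminal]
13. n6.off = 28  [len(c₀.sig) + 26]
14. n6.cnt = "rnqr"  [c₀.sig ++ c₁.sig]
15. n6.sig = true  [true]
16. n6.idx = "rnk"  [c₀.sig ++ "k"]
17. n10.wid = true  [true]
18. n10.tag = true  [D.off > 27]
19. n10.lab = 5  [5]
20. n11.cnt = 26  [terminal]
21. n10.idx = 10  [b.cnt + B.lab - 21]
22. n5.hot = true  [D.sig == true]
23. n5.env = 23  [B.idx + 13]
24. n5.tag = 23  [len(D.idx) + 20]
25. n12.sig = "np"  [terminal]
26. n2.fin = 4  [len(C₁.wid) + 2]
27. n2.cnt = true  [S.env == S.tag]
28. n2.wid = "npr"  [c.sig ++ "r"]
29. n0.hot = false  [C.cnt == false]
30. n0.env = 26  [C.fin * 2 + 18]
31. n0.tag = 8  [(if C.cnt then d.lab else C.fin) - 17]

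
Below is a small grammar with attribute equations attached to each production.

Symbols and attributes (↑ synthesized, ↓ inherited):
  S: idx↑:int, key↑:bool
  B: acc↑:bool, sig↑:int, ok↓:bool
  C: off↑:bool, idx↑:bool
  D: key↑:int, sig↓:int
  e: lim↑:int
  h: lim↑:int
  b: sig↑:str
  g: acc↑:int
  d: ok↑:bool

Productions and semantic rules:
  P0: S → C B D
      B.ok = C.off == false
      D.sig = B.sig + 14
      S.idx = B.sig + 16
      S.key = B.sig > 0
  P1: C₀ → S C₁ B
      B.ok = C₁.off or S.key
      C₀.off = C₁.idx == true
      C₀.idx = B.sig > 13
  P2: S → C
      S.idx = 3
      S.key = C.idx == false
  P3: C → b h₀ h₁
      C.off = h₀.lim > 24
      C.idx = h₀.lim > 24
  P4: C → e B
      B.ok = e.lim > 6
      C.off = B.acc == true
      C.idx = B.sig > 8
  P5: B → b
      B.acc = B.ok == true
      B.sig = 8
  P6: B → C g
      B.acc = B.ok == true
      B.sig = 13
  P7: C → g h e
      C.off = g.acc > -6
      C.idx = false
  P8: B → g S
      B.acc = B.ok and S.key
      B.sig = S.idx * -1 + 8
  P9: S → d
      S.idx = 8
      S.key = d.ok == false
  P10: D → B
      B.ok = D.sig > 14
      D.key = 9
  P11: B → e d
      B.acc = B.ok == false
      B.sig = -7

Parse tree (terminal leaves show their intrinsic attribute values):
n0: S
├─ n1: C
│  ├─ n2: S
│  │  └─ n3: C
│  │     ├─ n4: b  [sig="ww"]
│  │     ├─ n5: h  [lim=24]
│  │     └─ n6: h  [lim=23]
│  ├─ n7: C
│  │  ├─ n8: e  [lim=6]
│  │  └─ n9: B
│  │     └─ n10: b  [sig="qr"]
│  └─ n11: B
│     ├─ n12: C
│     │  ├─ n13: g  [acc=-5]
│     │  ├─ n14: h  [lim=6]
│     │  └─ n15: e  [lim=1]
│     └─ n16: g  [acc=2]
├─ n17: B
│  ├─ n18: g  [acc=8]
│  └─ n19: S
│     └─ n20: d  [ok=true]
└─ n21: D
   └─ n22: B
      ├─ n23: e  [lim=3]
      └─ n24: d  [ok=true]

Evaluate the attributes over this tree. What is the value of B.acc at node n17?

false

1. n4.sig = "ww"  [terminal]
2. n5.lim = 24  [terminal]
3. n6.lim = 23  [terminal]
4. n3.off = false  [h₀.lim > 24]
5. n3.idx = false  [h₀.lim > 24]
6. n2.idx = 3  [3]
7. n2.key = true  [C.idx == false]
8. n8.lim = 6  [terminal]
9. n9.ok = false  [e.lim > 6]
10. n10.sig = "qr"  [terminal]
11. n9.acc = false  [B.ok == true]
12. n9.sig = 8  [8]
13. n7.off = false  [B.acc == true]
14. n7.idx = false  [B.sig > 8]
15. n11.ok = true  [C₁.off or S.key]
16. n13.acc = -5  [terminal]
17. n14.lim = 6  [terminal]
18. n15.lim = 1  [terminal]
19. n12.off = true  [g.acc > -6]
20. n12.idx = false  [false]
21. n16.acc = 2  [terminal]
22. n11.acc = true  [B.ok == true]
23. n11.sig = 13  [13]
24. n1.off = false  [C₁.idx == true]
25. n1.idx = false  [B.sig > 13]
26. n17.ok = true  [C.off == false]
27. n18.acc = 8  [terminal]
28. n20.ok = true  [terminal]
29. n19.idx = 8  [8]
30. n19.key = false  [d.ok == false]
31. n17.acc = false  [B.ok and S.key]
32. n17.sig = 0  [S.idx * -1 + 8]
33. n21.sig = 14  [B.sig + 14]
34. n22.ok = false  [D.sig > 14]
35. n23.lim = 3  [terminal]
36. n24.ok = true  [terminal]
37. n22.acc = true  [B.ok == false]
38. n22.sig = -7  [-7]
39. n21.key = 9  [9]
40. n0.idx = 16  [B.sig + 16]
41. n0.key = false  [B.sig > 0]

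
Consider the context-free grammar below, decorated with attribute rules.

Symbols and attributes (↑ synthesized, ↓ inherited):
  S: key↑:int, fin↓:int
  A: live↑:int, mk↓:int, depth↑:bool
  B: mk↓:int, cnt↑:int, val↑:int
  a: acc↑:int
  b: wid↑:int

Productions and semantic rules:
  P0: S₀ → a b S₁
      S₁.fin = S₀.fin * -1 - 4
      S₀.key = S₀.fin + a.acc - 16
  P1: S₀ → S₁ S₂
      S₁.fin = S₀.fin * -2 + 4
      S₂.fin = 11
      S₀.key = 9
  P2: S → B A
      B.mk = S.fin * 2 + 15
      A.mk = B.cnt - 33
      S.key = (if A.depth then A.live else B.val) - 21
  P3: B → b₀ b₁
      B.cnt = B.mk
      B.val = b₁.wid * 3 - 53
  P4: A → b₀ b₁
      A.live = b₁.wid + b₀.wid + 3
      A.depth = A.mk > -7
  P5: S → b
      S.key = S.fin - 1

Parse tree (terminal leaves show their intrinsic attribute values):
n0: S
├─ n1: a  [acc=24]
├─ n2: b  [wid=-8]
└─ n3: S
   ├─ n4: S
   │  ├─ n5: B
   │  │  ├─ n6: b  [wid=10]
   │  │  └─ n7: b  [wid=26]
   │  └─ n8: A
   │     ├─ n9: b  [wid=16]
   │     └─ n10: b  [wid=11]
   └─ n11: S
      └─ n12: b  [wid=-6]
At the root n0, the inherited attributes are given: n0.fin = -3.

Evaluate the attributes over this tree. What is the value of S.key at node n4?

1. n0.fin = -3  [given at root]
2. n1.acc = 24  [terminal]
3. n2.wid = -8  [terminal]
4. n3.fin = -1  [S₀.fin * -1 - 4]
5. n4.fin = 6  [S₀.fin * -2 + 4]
6. n5.mk = 27  [S.fin * 2 + 15]
7. n6.wid = 10  [terminal]
8. n7.wid = 26  [terminal]
9. n5.cnt = 27  [B.mk]
10. n5.val = 25  [b₁.wid * 3 - 53]
11. n8.mk = -6  [B.cnt - 33]
12. n9.wid = 16  [terminal]
13. n10.wid = 11  [terminal]
14. n8.live = 30  [b₁.wid + b₀.wid + 3]
15. n8.depth = true  [A.mk > -7]
16. n4.key = 9  [(if A.depth then A.live else B.val) - 21]
17. n11.fin = 11  [11]
18. n12.wid = -6  [terminal]
19. n11.key = 10  [S.fin - 1]
20. n3.key = 9  [9]
21. n0.key = 5  [S₀.fin + a.acc - 16]

9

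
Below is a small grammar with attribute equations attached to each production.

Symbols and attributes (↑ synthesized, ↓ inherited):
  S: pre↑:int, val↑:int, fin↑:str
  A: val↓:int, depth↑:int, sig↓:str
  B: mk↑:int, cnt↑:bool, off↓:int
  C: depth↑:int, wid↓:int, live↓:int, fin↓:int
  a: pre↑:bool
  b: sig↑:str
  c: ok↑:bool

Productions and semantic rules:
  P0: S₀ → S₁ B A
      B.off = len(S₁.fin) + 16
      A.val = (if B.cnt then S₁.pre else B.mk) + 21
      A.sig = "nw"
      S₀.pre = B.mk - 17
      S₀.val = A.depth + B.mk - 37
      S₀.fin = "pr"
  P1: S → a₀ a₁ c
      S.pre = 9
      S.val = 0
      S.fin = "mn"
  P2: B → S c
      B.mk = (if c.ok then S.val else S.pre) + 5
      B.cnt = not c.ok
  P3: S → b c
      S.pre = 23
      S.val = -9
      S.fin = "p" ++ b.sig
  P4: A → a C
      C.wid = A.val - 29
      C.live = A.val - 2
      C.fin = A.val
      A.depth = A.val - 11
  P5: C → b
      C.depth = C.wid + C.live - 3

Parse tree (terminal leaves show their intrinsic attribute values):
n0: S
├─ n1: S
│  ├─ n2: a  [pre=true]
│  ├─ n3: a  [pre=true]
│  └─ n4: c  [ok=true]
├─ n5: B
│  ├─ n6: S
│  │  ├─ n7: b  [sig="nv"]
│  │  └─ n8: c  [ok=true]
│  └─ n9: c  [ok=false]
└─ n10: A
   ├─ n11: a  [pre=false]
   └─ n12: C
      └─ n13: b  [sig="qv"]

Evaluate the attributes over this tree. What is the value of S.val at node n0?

1. n2.pre = true  [terminal]
2. n3.pre = true  [terminal]
3. n4.ok = true  [terminal]
4. n1.pre = 9  [9]
5. n1.val = 0  [0]
6. n1.fin = "mn"  ["mn"]
7. n5.off = 18  [len(S₁.fin) + 16]
8. n7.sig = "nv"  [terminal]
9. n8.ok = true  [terminal]
10. n6.pre = 23  [23]
11. n6.val = -9  [-9]
12. n6.fin = "pnv"  ["p" ++ b.sig]
13. n9.ok = false  [terminal]
14. n5.mk = 28  [(if c.ok then S.val else S.pre) + 5]
15. n5.cnt = true  [not c.ok]
16. n10.val = 30  [(if B.cnt then S₁.pre else B.mk) + 21]
17. n10.sig = "nw"  ["nw"]
18. n11.pre = false  [terminal]
19. n12.wid = 1  [A.val - 29]
20. n12.live = 28  [A.val - 2]
21. n12.fin = 30  [A.val]
22. n13.sig = "qv"  [terminal]
23. n12.depth = 26  [C.wid + C.live - 3]
24. n10.depth = 19  [A.val - 11]
25. n0.pre = 11  [B.mk - 17]
26. n0.val = 10  [A.depth + B.mk - 37]
27. n0.fin = "pr"  ["pr"]

10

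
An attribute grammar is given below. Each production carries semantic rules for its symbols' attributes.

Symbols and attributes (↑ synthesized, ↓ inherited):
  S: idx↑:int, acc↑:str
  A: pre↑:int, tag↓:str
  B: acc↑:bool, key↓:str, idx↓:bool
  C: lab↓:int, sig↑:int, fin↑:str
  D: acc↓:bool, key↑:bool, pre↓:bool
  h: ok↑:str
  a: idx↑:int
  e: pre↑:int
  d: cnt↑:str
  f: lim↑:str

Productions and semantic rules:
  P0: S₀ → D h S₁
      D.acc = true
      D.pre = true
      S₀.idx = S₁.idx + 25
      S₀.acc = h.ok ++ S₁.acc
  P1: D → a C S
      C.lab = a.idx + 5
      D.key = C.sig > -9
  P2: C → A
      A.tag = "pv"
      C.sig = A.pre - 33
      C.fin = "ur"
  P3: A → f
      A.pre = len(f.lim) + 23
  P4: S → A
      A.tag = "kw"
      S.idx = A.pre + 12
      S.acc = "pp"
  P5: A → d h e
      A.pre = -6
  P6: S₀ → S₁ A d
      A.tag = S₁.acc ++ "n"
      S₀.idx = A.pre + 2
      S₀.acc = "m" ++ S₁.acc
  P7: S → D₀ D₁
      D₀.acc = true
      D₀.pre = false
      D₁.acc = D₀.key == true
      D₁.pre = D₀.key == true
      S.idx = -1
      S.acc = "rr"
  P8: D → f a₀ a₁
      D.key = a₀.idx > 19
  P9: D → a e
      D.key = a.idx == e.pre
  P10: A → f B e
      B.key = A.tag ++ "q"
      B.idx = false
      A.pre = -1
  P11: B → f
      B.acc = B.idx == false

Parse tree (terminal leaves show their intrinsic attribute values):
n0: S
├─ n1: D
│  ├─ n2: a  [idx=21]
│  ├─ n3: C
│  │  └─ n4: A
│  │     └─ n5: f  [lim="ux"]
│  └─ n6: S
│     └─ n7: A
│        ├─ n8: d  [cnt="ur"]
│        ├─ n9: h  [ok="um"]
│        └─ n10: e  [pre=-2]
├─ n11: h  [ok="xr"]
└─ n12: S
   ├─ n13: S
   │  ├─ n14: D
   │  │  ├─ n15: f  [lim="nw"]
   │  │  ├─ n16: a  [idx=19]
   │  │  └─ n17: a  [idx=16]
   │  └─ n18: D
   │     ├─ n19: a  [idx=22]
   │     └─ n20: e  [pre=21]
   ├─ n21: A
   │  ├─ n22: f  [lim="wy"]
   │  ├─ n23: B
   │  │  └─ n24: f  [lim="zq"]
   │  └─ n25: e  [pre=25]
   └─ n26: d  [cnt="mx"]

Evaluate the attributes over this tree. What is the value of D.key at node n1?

true

1. n1.acc = true  [true]
2. n1.pre = true  [true]
3. n2.idx = 21  [terminal]
4. n3.lab = 26  [a.idx + 5]
5. n4.tag = "pv"  ["pv"]
6. n5.lim = "ux"  [terminal]
7. n4.pre = 25  [len(f.lim) + 23]
8. n3.sig = -8  [A.pre - 33]
9. n3.fin = "ur"  ["ur"]
10. n7.tag = "kw"  ["kw"]
11. n8.cnt = "ur"  [terminal]
12. n9.ok = "um"  [terminal]
13. n10.pre = -2  [terminal]
14. n7.pre = -6  [-6]
15. n6.idx = 6  [A.pre + 12]
16. n6.acc = "pp"  ["pp"]
17. n1.key = true  [C.sig > -9]
18. n11.ok = "xr"  [terminal]
19. n14.acc = true  [true]
20. n14.pre = false  [false]
21. n15.lim = "nw"  [terminal]
22. n16.idx = 19  [terminal]
23. n17.idx = 16  [terminal]
24. n14.key = false  [a₀.idx > 19]
25. n18.acc = false  [D₀.key == true]
26. n18.pre = false  [D₀.key == true]
27. n19.idx = 22  [terminal]
28. n20.pre = 21  [terminal]
29. n18.key = false  [a.idx == e.pre]
30. n13.idx = -1  [-1]
31. n13.acc = "rr"  ["rr"]
32. n21.tag = "rrn"  [S₁.acc ++ "n"]
33. n22.lim = "wy"  [terminal]
34. n23.key = "rrnq"  [A.tag ++ "q"]
35. n23.idx = false  [false]
36. n24.lim = "zq"  [terminal]
37. n23.acc = true  [B.idx == false]
38. n25.pre = 25  [terminal]
39. n21.pre = -1  [-1]
40. n26.cnt = "mx"  [terminal]
41. n12.idx = 1  [A.pre + 2]
42. n12.acc = "mrr"  ["m" ++ S₁.acc]
43. n0.idx = 26  [S₁.idx + 25]
44. n0.acc = "xrmrr"  [h.ok ++ S₁.acc]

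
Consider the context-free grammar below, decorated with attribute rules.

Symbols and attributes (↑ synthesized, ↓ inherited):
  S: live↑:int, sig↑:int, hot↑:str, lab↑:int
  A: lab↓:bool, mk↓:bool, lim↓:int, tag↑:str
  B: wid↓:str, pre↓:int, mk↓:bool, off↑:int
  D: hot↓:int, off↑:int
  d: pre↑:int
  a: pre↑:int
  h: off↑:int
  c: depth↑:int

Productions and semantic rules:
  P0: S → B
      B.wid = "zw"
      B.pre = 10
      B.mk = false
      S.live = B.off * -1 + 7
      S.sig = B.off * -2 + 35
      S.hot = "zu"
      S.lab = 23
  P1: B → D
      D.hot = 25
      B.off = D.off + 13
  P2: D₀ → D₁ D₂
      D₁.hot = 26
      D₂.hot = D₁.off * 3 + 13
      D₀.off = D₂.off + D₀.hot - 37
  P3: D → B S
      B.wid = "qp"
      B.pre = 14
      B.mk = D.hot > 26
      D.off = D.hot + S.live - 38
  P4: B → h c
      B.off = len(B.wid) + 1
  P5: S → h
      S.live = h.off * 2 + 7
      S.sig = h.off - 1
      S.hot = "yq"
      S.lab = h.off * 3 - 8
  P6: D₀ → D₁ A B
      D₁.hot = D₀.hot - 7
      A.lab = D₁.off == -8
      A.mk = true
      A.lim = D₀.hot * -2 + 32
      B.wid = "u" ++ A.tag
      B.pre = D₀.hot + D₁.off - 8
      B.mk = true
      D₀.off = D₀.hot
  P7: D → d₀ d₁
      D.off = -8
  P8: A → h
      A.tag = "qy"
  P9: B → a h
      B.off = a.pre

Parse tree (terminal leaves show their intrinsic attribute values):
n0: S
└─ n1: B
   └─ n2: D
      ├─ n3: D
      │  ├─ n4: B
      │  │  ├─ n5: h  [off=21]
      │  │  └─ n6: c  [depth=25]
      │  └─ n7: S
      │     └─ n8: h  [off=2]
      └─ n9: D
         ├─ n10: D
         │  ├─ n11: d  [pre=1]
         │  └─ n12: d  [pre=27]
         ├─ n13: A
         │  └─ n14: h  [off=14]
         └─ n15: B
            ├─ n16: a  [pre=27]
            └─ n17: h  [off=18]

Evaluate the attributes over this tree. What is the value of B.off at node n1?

11

1. n1.wid = "zw"  ["zw"]
2. n1.pre = 10  [10]
3. n1.mk = false  [false]
4. n2.hot = 25  [25]
5. n3.hot = 26  [26]
6. n4.wid = "qp"  ["qp"]
7. n4.pre = 14  [14]
8. n4.mk = false  [D.hot > 26]
9. n5.off = 21  [terminal]
10. n6.depth = 25  [terminal]
11. n4.off = 3  [len(B.wid) + 1]
12. n8.off = 2  [terminal]
13. n7.live = 11  [h.off * 2 + 7]
14. n7.sig = 1  [h.off - 1]
15. n7.hot = "yq"  ["yq"]
16. n7.lab = -2  [h.off * 3 - 8]
17. n3.off = -1  [D.hot + S.live - 38]
18. n9.hot = 10  [D₁.off * 3 + 13]
19. n10.hot = 3  [D₀.hot - 7]
20. n11.pre = 1  [terminal]
21. n12.pre = 27  [terminal]
22. n10.off = -8  [-8]
23. n13.lab = true  [D₁.off == -8]
24. n13.mk = true  [true]
25. n13.lim = 12  [D₀.hot * -2 + 32]
26. n14.off = 14  [terminal]
27. n13.tag = "qy"  ["qy"]
28. n15.wid = "uqy"  ["u" ++ A.tag]
29. n15.pre = -6  [D₀.hot + D₁.off - 8]
30. n15.mk = true  [true]
31. n16.pre = 27  [terminal]
32. n17.off = 18  [terminal]
33. n15.off = 27  [a.pre]
34. n9.off = 10  [D₀.hot]
35. n2.off = -2  [D₂.off + D₀.hot - 37]
36. n1.off = 11  [D.off + 13]
37. n0.live = -4  [B.off * -1 + 7]
38. n0.sig = 13  [B.off * -2 + 35]
39. n0.hot = "zu"  ["zu"]
40. n0.lab = 23  [23]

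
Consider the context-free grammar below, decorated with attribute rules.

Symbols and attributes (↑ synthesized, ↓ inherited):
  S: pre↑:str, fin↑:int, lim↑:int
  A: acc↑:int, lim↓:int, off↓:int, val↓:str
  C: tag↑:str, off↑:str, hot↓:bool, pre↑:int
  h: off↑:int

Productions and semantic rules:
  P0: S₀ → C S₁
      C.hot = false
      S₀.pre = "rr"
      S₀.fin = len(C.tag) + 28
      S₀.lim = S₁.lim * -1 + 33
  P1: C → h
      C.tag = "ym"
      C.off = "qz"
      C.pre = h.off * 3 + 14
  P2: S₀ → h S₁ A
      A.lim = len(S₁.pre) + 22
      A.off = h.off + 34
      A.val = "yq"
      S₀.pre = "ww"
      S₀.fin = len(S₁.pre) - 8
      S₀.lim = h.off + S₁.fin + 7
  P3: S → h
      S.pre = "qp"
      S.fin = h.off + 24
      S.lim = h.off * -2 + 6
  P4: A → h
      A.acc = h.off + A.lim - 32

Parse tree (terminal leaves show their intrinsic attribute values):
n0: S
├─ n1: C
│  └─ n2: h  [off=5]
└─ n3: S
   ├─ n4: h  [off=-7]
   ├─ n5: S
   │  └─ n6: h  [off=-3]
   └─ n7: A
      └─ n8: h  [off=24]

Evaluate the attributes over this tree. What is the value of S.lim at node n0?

12

1. n1.hot = false  [false]
2. n2.off = 5  [terminal]
3. n1.tag = "ym"  ["ym"]
4. n1.off = "qz"  ["qz"]
5. n1.pre = 29  [h.off * 3 + 14]
6. n4.off = -7  [terminal]
7. n6.off = -3  [terminal]
8. n5.pre = "qp"  ["qp"]
9. n5.fin = 21  [h.off + 24]
10. n5.lim = 12  [h.off * -2 + 6]
11. n7.lim = 24  [len(S₁.pre) + 22]
12. n7.off = 27  [h.off + 34]
13. n7.val = "yq"  ["yq"]
14. n8.off = 24  [terminal]
15. n7.acc = 16  [h.off + A.lim - 32]
16. n3.pre = "ww"  ["ww"]
17. n3.fin = -6  [len(S₁.pre) - 8]
18. n3.lim = 21  [h.off + S₁.fin + 7]
19. n0.pre = "rr"  ["rr"]
20. n0.fin = 30  [len(C.tag) + 28]
21. n0.lim = 12  [S₁.lim * -1 + 33]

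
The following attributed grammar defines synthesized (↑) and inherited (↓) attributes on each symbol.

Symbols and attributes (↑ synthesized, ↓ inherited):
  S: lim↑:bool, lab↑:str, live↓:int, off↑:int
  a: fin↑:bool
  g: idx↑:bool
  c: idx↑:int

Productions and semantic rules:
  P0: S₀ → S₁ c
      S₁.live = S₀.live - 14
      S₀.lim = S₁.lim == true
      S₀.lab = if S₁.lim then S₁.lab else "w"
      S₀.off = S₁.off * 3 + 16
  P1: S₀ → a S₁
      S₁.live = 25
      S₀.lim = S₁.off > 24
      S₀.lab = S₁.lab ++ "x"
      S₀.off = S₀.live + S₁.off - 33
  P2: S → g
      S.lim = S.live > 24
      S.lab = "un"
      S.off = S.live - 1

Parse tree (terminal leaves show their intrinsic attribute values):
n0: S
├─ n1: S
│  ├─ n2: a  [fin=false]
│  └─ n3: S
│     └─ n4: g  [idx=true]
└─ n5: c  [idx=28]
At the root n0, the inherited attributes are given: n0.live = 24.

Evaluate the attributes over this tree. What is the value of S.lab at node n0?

"w"

1. n0.live = 24  [given at root]
2. n1.live = 10  [S₀.live - 14]
3. n2.fin = false  [terminal]
4. n3.live = 25  [25]
5. n4.idx = true  [terminal]
6. n3.lim = true  [S.live > 24]
7. n3.lab = "un"  ["un"]
8. n3.off = 24  [S.live - 1]
9. n1.lim = false  [S₁.off > 24]
10. n1.lab = "unx"  [S₁.lab ++ "x"]
11. n1.off = 1  [S₀.live + S₁.off - 33]
12. n5.idx = 28  [terminal]
13. n0.lim = false  [S₁.lim == true]
14. n0.lab = "w"  [if S₁.lim then S₁.lab else "w"]
15. n0.off = 19  [S₁.off * 3 + 16]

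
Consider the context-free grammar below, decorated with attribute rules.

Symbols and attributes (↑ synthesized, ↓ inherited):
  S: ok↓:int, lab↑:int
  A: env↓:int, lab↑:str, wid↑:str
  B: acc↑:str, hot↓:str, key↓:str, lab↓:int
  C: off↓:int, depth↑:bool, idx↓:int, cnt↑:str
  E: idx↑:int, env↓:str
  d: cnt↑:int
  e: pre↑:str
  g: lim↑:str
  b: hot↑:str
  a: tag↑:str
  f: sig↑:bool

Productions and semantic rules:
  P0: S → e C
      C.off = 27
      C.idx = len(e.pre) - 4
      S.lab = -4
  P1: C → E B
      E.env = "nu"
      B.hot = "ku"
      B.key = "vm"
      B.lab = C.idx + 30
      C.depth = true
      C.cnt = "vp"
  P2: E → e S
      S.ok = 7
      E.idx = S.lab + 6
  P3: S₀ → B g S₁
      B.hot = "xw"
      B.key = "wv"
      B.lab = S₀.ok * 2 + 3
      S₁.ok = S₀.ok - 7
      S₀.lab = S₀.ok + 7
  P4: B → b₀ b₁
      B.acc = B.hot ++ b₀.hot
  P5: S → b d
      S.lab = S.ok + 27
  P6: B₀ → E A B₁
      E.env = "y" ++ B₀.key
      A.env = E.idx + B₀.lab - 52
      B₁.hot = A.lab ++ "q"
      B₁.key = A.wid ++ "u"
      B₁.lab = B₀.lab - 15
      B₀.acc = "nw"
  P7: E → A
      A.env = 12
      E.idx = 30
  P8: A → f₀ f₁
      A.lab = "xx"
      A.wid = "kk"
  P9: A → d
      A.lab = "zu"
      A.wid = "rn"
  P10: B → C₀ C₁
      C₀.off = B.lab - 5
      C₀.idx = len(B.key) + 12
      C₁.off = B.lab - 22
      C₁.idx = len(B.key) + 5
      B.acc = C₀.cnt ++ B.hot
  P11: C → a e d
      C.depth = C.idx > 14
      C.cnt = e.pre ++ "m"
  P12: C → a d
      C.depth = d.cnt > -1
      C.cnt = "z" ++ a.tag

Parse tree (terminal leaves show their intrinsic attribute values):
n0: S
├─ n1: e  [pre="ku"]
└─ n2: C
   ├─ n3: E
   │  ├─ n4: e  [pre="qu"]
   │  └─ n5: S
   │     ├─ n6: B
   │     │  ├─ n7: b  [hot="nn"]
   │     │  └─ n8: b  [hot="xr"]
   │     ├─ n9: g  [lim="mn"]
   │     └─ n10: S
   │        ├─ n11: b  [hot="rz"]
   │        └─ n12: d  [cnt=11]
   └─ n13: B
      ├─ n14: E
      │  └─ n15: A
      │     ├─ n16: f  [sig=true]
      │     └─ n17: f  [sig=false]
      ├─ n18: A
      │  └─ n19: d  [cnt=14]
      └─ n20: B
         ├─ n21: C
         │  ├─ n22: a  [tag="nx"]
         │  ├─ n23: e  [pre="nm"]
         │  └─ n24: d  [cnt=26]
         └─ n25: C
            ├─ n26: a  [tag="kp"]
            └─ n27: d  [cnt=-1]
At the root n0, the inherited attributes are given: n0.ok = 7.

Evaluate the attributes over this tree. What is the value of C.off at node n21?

1. n0.ok = 7  [given at root]
2. n1.pre = "ku"  [terminal]
3. n2.off = 27  [27]
4. n2.idx = -2  [len(e.pre) - 4]
5. n3.env = "nu"  ["nu"]
6. n4.pre = "qu"  [terminal]
7. n5.ok = 7  [7]
8. n6.hot = "xw"  ["xw"]
9. n6.key = "wv"  ["wv"]
10. n6.lab = 17  [S₀.ok * 2 + 3]
11. n7.hot = "nn"  [terminal]
12. n8.hot = "xr"  [terminal]
13. n6.acc = "xwnn"  [B.hot ++ b₀.hot]
14. n9.lim = "mn"  [terminal]
15. n10.ok = 0  [S₀.ok - 7]
16. n11.hot = "rz"  [terminal]
17. n12.cnt = 11  [terminal]
18. n10.lab = 27  [S.ok + 27]
19. n5.lab = 14  [S₀.ok + 7]
20. n3.idx = 20  [S.lab + 6]
21. n13.hot = "ku"  ["ku"]
22. n13.key = "vm"  ["vm"]
23. n13.lab = 28  [C.idx + 30]
24. n14.env = "yvm"  ["y" ++ B₀.key]
25. n15.env = 12  [12]
26. n16.sig = true  [terminal]
27. n17.sig = false  [terminal]
28. n15.lab = "xx"  ["xx"]
29. n15.wid = "kk"  ["kk"]
30. n14.idx = 30  [30]
31. n18.env = 6  [E.idx + B₀.lab - 52]
32. n19.cnt = 14  [terminal]
33. n18.lab = "zu"  ["zu"]
34. n18.wid = "rn"  ["rn"]
35. n20.hot = "zuq"  [A.lab ++ "q"]
36. n20.key = "rnu"  [A.wid ++ "u"]
37. n20.lab = 13  [B₀.lab - 15]
38. n21.off = 8  [B.lab - 5]
39. n21.idx = 15  [len(B.key) + 12]
40. n22.tag = "nx"  [terminal]
41. n23.pre = "nm"  [terminal]
42. n24.cnt = 26  [terminal]
43. n21.depth = true  [C.idx > 14]
44. n21.cnt = "nmm"  [e.pre ++ "m"]
45. n25.off = -9  [B.lab - 22]
46. n25.idx = 8  [len(B.key) + 5]
47. n26.tag = "kp"  [terminal]
48. n27.cnt = -1  [terminal]
49. n25.depth = false  [d.cnt > -1]
50. n25.cnt = "zkp"  ["z" ++ a.tag]
51. n20.acc = "nmmzuq"  [C₀.cnt ++ B.hot]
52. n13.acc = "nw"  ["nw"]
53. n2.depth = true  [true]
54. n2.cnt = "vp"  ["vp"]
55. n0.lab = -4  [-4]

8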